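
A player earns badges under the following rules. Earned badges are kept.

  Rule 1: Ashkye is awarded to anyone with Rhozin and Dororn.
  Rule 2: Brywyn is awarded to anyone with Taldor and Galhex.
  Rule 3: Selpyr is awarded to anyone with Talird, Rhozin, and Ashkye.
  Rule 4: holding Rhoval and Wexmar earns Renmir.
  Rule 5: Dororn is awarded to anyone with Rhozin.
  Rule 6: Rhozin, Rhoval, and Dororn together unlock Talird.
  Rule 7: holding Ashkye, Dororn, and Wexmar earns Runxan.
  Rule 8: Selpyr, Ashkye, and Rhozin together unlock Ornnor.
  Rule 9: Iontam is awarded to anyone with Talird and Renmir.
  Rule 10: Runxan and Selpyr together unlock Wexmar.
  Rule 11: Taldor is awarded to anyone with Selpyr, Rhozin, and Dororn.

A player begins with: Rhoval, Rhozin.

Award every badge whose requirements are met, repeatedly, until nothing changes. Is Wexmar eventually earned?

No

Wexmar would need Runxan and Selpyr (Rule 10), but Runxan is never earned.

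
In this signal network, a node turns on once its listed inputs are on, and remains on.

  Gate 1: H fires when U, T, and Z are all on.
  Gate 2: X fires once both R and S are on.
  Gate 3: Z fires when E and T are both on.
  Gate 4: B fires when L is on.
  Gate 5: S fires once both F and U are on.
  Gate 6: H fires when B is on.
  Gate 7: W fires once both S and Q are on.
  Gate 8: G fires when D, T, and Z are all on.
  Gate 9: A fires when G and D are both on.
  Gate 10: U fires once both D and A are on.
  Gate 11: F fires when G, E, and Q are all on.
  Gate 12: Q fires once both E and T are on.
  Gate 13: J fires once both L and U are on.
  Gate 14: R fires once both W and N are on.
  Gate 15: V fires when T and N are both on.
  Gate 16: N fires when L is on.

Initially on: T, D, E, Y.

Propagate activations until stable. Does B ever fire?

No

B would need L (Gate 4), but L never turns on.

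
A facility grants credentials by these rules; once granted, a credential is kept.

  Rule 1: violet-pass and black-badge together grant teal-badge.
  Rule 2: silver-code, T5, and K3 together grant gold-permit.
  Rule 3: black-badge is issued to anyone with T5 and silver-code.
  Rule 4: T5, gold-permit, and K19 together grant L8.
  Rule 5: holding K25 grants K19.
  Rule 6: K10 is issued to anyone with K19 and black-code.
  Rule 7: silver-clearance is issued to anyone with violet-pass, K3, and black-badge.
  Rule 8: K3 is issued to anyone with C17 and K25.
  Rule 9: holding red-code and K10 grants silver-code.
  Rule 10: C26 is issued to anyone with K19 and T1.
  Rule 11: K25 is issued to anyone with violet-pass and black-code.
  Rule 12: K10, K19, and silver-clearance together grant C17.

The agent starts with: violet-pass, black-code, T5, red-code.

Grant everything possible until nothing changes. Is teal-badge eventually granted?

Yes

Holding violet-pass and black-code grants K25 (Rule 11).
Holding K25 grants K19 (Rule 5).
Holding K19 and black-code grants K10 (Rule 6).
Holding red-code and K10 grants silver-code (Rule 9).
Holding T5 and silver-code grants black-badge (Rule 3).
Holding violet-pass and black-badge grants teal-badge (Rule 1).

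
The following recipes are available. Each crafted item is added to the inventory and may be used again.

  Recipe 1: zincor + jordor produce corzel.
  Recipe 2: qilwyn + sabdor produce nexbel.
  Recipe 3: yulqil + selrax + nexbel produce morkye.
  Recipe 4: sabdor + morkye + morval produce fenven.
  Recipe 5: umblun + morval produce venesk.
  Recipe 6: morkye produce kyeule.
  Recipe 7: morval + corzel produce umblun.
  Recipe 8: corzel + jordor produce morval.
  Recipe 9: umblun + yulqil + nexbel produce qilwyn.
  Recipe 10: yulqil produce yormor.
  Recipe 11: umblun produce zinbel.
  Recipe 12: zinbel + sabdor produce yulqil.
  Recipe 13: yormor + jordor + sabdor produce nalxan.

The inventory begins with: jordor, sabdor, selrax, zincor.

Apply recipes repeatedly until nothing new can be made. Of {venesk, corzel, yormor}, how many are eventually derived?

3

Using Recipe 1, zincor and jordor make corzel.
corzel + jordor → morval (Recipe 8).
Using Recipe 7, morval and corzel make umblun.
Using Recipe 5, umblun and morval make venesk.
umblun → zinbel (Recipe 11).
zinbel + sabdor → yulqil (Recipe 12).
yulqil → yormor (Recipe 10).
venesk: reached.
corzel: reached.
yormor: reached.
All 3 are reached.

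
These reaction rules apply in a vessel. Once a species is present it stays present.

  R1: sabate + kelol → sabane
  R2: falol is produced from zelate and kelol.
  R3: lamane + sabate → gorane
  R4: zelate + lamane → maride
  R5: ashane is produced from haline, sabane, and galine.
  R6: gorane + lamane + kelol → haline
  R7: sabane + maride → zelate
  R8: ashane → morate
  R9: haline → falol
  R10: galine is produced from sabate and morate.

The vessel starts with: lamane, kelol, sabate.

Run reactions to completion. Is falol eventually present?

lamane and sabate present → gorane forms (R3).
gorane, lamane, and kelol present → haline forms (R6).
haline present → falol forms (R9).

Yes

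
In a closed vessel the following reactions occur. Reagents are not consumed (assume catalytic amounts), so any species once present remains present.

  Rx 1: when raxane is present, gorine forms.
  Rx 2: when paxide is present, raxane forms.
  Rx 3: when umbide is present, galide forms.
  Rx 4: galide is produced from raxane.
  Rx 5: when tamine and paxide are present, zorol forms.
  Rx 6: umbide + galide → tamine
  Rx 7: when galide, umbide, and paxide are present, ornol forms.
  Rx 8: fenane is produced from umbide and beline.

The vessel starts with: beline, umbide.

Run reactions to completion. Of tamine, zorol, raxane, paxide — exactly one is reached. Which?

umbide present → galide forms (Rx 3).
umbide and galide present → tamine forms (Rx 6).
zorol would need tamine and paxide (Rx 5), but paxide never forms. No rule produces paxide, and it is not given. raxane would need paxide (Rx 2), but paxide never forms.

tamine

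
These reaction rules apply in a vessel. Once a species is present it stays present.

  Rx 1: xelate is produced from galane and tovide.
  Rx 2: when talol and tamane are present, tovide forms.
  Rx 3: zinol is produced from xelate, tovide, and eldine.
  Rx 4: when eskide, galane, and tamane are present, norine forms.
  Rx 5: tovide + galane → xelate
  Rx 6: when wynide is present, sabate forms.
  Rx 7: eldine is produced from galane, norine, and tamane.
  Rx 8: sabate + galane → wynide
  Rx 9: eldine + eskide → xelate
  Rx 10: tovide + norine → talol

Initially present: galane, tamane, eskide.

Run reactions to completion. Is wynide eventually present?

wynide would need sabate and galane (Rx 8), but sabate never forms.

No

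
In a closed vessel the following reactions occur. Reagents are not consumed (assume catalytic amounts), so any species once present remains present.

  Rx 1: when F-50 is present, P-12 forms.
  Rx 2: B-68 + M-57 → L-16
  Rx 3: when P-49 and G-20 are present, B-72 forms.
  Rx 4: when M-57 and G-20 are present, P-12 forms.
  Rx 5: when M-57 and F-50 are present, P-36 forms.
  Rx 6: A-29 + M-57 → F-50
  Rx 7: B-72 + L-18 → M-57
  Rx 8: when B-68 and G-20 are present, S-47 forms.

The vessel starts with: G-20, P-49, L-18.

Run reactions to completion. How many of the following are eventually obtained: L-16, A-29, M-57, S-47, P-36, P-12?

P-49 and G-20 present → B-72 forms (Rx 3).
B-72 and L-18 present → M-57 forms (Rx 7).
M-57 and G-20 present → P-12 forms (Rx 4).
L-16 would need B-68 and M-57 (Rx 2), but B-68 never forms.
No rule produces A-29, and it is not given.
M-57: reached.
S-47 would need B-68 and G-20 (Rx 8), but B-68 never forms.
P-36 would need M-57 and F-50 (Rx 5), but F-50 never forms.
P-12: reached.
Reached: M-57 and P-12 — 2 of the 6.

2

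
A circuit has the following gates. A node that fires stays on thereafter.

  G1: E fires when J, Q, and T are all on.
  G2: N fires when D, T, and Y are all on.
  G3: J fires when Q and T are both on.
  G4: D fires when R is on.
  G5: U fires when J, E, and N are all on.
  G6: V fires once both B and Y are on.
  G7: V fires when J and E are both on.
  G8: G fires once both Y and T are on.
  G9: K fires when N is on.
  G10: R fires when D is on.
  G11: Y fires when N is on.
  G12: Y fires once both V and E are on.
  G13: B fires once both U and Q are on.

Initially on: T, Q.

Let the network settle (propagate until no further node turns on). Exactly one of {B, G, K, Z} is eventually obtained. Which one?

G

Q and T are on, so J fires (G3).
J, Q, and T are on, so E fires (G1).
G7: J and E on → V on.
V and E are on, so Y fires (G12).
G8: Y and T on → G on.
K would need N (G9), but N never turns on. B would need U and Q (G13), but U never turns on. No rule produces Z, and it is not given.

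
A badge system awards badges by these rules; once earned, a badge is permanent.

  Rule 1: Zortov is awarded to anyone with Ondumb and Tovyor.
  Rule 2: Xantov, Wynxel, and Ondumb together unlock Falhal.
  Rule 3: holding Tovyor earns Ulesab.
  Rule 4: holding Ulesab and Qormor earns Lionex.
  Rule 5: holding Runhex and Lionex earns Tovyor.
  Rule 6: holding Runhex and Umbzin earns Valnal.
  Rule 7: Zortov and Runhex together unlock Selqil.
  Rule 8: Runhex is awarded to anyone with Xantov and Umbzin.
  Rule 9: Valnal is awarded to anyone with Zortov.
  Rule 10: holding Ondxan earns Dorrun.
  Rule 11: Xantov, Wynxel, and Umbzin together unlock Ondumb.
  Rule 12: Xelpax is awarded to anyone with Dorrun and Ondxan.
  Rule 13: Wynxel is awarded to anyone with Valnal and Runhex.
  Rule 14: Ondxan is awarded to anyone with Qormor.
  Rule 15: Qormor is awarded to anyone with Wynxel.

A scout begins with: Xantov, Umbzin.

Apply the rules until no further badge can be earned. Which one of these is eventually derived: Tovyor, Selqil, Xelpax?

With Xantov and Umbzin, Runhex is earned (Rule 8).
With Runhex and Umbzin, Valnal is earned (Rule 6).
With Valnal and Runhex, Wynxel is earned (Rule 13).
With Wynxel, Qormor is earned (Rule 15).
With Qormor, Ondxan is earned (Rule 14).
With Ondxan, Dorrun is earned (Rule 10).
With Dorrun and Ondxan, Xelpax is earned (Rule 12).
Selqil would need Zortov and Runhex (Rule 7), but Zortov is never earned. Tovyor would need Runhex and Lionex (Rule 5), but Lionex is never earned.

Xelpax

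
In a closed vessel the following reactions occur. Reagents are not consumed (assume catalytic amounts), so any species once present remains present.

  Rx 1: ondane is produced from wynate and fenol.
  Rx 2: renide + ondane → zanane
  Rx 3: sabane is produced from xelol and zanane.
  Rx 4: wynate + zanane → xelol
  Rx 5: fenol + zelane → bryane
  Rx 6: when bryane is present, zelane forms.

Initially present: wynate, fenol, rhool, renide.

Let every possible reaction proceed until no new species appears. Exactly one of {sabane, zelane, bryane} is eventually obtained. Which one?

wynate and fenol present → ondane forms (Rx 1).
renide and ondane present → zanane forms (Rx 2).
wynate and zanane present → xelol forms (Rx 4).
xelol and zanane present → sabane forms (Rx 3).
zelane would need bryane (Rx 6), but bryane never forms. bryane would need fenol and zelane (Rx 5), but zelane never forms.

sabane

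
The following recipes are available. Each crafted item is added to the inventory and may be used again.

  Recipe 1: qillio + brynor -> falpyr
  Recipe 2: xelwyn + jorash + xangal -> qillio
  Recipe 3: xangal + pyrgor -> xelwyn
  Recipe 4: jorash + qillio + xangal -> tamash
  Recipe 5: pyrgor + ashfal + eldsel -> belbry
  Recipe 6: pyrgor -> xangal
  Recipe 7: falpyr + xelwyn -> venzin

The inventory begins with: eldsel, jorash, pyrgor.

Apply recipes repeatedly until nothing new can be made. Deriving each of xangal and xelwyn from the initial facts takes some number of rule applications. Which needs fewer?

xangal: Using Recipe 6, pyrgor makes xangal. [1 rule application]
xelwyn: pyrgor -> xangal (Recipe 6). xangal + pyrgor -> xelwyn (Recipe 3). [2 rule applications]
xangal needs fewer.

xangal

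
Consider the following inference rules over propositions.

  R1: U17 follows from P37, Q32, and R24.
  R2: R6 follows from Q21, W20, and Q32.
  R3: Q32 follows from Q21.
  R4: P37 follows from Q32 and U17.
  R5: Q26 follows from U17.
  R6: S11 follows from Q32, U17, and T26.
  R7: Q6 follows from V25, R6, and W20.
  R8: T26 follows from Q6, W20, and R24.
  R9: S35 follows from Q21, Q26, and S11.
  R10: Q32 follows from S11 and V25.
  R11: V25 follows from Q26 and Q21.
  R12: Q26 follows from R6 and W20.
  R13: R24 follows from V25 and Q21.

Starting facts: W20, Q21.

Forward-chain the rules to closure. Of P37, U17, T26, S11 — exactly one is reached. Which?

T26

From Q21, R3 gives Q32.
Q21, W20, and Q32 hold, so R6 follows (R2).
From R6 and W20, R12 gives Q26.
Q26 and Q21 hold, so V25 follows (R11).
V25, R6, and W20 hold, so Q6 follows (R7).
V25 and Q21 hold, so R24 follows (R13).
From Q6, W20, and R24, R8 gives T26.
S11 would need Q32, U17, and T26 (R6), but U17 is never established. P37 would need Q32 and U17 (R4), but U17 is never established. U17 would need P37, Q32, and R24 (R1), but P37 is never established.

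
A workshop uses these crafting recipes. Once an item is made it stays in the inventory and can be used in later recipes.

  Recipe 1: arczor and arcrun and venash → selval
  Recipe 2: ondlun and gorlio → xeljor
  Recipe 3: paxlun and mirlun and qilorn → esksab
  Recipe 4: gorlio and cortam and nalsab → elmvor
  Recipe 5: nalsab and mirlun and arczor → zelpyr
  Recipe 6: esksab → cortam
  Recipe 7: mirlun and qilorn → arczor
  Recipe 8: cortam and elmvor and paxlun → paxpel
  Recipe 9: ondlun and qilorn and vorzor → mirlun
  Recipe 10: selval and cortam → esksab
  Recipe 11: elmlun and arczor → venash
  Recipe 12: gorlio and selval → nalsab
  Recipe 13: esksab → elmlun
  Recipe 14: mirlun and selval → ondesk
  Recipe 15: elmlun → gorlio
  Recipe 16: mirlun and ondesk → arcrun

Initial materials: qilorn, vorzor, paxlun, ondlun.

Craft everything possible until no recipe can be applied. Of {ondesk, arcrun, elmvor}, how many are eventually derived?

0

ondesk would need mirlun and selval (Recipe 14), but selval is never obtained.
arcrun would need mirlun and ondesk (Recipe 16), but ondesk is never obtained.
elmvor would need gorlio, cortam, and nalsab (Recipe 4), but nalsab is never obtained.
None of the 3 are reached.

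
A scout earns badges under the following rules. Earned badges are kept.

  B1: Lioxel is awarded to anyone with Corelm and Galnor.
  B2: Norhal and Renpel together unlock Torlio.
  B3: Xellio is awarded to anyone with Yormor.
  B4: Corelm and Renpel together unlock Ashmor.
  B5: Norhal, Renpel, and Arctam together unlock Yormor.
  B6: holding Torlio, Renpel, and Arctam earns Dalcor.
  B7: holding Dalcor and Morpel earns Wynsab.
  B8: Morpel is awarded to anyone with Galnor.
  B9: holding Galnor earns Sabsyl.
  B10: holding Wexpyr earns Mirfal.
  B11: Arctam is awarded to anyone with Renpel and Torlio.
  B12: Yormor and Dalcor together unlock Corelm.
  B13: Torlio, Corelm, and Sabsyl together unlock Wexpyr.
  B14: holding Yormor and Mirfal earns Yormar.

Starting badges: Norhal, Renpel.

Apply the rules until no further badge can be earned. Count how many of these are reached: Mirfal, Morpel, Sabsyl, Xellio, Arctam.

2

With Norhal and Renpel, Torlio is earned (B2).
With Renpel and Torlio, Arctam is earned (B11).
With Norhal, Renpel, and Arctam, Yormor is earned (B5).
With Yormor, Xellio is earned (B3).
Mirfal would need Wexpyr (B10), but Wexpyr is never earned.
Morpel would need Galnor (B8), but Galnor is never earned.
Sabsyl would need Galnor (B9), but Galnor is never earned.
Xellio: reached.
Arctam: reached.
Reached: Xellio and Arctam — 2 of the 5.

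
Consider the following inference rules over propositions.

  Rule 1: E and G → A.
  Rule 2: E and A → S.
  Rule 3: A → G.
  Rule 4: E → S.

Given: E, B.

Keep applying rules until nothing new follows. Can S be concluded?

From E, Rule 4 gives S.

Yes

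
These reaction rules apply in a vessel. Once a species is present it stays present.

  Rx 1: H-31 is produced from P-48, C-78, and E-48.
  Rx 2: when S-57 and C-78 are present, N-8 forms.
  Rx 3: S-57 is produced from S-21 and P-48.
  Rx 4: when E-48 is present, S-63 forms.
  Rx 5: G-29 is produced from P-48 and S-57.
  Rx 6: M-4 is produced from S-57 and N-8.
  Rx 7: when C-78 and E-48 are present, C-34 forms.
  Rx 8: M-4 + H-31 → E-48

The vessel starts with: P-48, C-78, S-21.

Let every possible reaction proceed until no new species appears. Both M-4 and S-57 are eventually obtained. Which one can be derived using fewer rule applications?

S-57: S-21 and P-48 present → S-57 forms (Rx 3). [1 rule application]
M-4: S-21 and P-48 present → S-57 forms (Rx 3). S-57 and C-78 present → N-8 forms (Rx 2). S-57 and N-8 present → M-4 forms (Rx 6). [3 rule applications]
S-57 needs fewer.

S-57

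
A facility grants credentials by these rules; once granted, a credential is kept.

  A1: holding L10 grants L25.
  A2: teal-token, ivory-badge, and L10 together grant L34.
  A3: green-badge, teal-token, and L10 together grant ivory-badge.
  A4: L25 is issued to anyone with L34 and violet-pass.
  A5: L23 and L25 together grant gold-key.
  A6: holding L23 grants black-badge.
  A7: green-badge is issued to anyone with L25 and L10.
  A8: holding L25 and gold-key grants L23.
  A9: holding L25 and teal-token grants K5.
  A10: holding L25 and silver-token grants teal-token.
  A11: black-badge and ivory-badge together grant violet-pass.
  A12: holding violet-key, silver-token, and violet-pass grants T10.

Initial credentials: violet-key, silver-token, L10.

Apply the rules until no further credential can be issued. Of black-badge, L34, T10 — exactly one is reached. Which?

Holding L10 grants L25 (A1).
Holding L25 and L10 grants green-badge (A7).
Holding L25 and silver-token grants teal-token (A10).
Holding green-badge, teal-token, and L10 grants ivory-badge (A3).
Holding teal-token, ivory-badge, and L10 grants L34 (A2).
T10 would need violet-key, silver-token, and violet-pass (A12), but violet-pass is never granted. black-badge would need L23 (A6), but L23 is never granted.

L34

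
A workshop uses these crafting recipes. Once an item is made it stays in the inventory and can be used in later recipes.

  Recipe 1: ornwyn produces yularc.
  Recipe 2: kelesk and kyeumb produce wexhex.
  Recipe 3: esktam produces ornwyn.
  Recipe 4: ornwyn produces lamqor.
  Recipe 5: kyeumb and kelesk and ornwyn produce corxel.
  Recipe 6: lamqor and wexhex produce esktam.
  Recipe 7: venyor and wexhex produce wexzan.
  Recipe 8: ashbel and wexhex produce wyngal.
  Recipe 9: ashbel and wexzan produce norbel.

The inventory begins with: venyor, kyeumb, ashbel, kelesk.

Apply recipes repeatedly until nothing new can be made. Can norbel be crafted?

Using Recipe 2, kelesk and kyeumb make wexhex.
venyor and wexhex → wexzan (Recipe 7).
ashbel and wexzan → norbel (Recipe 9).

Yes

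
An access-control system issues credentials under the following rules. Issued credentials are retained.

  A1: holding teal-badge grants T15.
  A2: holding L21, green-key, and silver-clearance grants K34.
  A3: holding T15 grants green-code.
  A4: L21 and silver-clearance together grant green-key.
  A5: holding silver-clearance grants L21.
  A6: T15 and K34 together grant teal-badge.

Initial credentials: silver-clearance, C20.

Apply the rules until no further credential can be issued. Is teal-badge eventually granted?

No

teal-badge would need T15 and K34 (A6), but T15 is never granted.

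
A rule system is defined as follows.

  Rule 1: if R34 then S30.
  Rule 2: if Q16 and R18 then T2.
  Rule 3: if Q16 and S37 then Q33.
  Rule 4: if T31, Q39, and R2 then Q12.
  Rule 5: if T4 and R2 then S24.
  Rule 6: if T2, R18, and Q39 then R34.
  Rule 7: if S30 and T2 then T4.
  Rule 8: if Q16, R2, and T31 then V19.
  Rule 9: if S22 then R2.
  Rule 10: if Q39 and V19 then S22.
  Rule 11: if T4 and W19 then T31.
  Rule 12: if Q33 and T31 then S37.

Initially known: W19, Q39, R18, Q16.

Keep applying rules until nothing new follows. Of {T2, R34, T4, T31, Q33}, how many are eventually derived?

4

From Q16 and R18, Rule 2 gives T2.
From T2, R18, and Q39, Rule 6 gives R34.
From R34, Rule 1 gives S30.
From S30 and T2, Rule 7 gives T4.
T4 and W19 hold, so T31 follows (Rule 11).
T2: reached.
R34: reached.
T4: reached.
T31: reached.
Q33 would need Q16 and S37 (Rule 3), but S37 is never established.
Reached: T2, R34, T4, and T31 — 4 of the 5.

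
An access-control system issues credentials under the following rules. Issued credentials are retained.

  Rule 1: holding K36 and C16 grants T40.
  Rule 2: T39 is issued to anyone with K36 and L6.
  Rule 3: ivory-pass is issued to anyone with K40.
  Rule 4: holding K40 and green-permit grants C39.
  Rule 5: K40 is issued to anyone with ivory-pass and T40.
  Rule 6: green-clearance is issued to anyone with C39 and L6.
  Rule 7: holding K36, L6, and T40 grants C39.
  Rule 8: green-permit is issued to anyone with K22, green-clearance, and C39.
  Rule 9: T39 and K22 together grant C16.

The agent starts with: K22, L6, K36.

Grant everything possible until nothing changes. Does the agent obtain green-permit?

Holding K36 and L6 grants T39 (Rule 2).
Holding T39 and K22 grants C16 (Rule 9).
Holding K36 and C16 grants T40 (Rule 1).
Holding K36, L6, and T40 grants C39 (Rule 7).
Holding C39 and L6 grants green-clearance (Rule 6).
Holding K22, green-clearance, and C39 grants green-permit (Rule 8).

Yes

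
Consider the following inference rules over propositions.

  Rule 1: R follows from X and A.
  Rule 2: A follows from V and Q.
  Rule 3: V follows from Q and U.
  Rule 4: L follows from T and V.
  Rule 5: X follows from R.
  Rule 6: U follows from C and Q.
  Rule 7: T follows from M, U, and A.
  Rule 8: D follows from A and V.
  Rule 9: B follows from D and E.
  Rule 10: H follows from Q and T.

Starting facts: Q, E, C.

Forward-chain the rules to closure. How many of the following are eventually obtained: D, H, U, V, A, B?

C and Q hold, so U follows (Rule 6).
From Q and U, Rule 3 gives V.
From V and Q, Rule 2 gives A.
A and V hold, so D follows (Rule 8).
D and E hold, so B follows (Rule 9).
D: reached.
H would need Q and T (Rule 10), but T is never established.
U: reached.
V: reached.
A: reached.
B: reached.
Reached: D, U, V, A, and B — 5 of the 6.

5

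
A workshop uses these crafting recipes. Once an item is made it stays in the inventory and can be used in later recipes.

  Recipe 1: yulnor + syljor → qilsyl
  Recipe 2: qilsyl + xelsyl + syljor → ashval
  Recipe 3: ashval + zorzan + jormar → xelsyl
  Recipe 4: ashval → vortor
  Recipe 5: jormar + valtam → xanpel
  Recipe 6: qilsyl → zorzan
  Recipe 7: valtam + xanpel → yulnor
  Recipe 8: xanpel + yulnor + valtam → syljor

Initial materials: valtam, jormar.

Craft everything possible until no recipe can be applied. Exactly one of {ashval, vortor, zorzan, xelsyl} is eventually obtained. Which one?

jormar + valtam → xanpel (Recipe 5).
Using Recipe 7, valtam and xanpel make yulnor.
xanpel + yulnor + valtam → syljor (Recipe 8).
Using Recipe 1, yulnor and syljor make qilsyl.
qilsyl → zorzan (Recipe 6).
xelsyl would need ashval, zorzan, and jormar (Recipe 3), but ashval is never obtained. ashval would need qilsyl, xelsyl, and syljor (Recipe 2), but xelsyl is never obtained. vortor would need ashval (Recipe 4), but ashval is never obtained.

zorzan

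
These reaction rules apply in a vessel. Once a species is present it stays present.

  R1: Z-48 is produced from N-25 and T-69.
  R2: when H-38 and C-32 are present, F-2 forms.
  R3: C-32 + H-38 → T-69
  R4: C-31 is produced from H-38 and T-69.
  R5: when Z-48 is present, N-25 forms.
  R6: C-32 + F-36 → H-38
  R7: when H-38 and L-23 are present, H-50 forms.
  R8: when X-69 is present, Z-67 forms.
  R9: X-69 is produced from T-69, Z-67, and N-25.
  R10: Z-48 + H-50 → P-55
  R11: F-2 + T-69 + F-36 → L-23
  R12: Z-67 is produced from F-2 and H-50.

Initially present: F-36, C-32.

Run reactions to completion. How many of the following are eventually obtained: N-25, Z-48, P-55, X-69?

N-25 would need Z-48 (R5), but Z-48 never forms.
Z-48 would need N-25 and T-69 (R1), but N-25 never forms.
P-55 would need Z-48 and H-50 (R10), but Z-48 never forms.
X-69 would need T-69, Z-67, and N-25 (R9), but N-25 never forms.
None of the 4 are reached.

0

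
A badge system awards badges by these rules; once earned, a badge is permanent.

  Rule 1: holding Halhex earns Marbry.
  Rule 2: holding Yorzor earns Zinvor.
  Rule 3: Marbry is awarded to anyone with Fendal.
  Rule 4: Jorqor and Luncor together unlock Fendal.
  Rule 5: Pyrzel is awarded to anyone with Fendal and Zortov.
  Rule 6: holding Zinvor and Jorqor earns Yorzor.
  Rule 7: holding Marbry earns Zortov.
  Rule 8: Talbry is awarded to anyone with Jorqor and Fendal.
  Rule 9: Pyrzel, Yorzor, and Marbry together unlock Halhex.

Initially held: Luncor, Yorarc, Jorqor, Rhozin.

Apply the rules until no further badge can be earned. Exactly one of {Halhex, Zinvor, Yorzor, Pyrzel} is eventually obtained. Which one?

With Jorqor and Luncor, Fendal is earned (Rule 4).
With Fendal, Marbry is earned (Rule 3).
With Marbry, Zortov is earned (Rule 7).
With Fendal and Zortov, Pyrzel is earned (Rule 5).
Halhex would need Pyrzel, Yorzor, and Marbry (Rule 9), but Yorzor is never earned. Zinvor would need Yorzor (Rule 2), but Yorzor is never earned. Yorzor would need Zinvor and Jorqor (Rule 6), but Zinvor is never earned.

Pyrzel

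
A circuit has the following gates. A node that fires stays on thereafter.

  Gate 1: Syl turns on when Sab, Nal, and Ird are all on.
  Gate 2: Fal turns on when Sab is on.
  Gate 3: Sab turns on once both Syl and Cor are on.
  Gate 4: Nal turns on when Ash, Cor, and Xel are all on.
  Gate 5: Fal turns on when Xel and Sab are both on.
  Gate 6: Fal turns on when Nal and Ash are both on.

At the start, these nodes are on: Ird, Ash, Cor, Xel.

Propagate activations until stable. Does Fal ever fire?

Gate 4: Ash, Cor, and Xel on → Nal on.
Gate 6: Nal and Ash on → Fal on.

Yes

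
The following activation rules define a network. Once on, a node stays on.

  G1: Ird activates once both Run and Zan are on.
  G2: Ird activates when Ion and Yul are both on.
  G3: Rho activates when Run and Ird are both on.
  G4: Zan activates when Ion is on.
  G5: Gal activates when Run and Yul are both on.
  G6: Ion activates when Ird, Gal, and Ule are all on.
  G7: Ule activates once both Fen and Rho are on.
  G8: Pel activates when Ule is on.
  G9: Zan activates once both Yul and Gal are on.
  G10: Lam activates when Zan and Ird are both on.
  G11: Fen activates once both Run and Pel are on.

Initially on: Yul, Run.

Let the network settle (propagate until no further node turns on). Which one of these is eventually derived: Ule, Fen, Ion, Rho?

Rho

G5: Run and Yul on → Gal on.
Yul and Gal are on, so Zan activates (G9).
G1: Run and Zan on → Ird on.
G3: Run and Ird on → Rho on.
Ion would need Ird, Gal, and Ule (G6), but Ule never turns on. Ule would need Fen and Rho (G7), but Fen never turns on. Fen would need Run and Pel (G11), but Pel never turns on.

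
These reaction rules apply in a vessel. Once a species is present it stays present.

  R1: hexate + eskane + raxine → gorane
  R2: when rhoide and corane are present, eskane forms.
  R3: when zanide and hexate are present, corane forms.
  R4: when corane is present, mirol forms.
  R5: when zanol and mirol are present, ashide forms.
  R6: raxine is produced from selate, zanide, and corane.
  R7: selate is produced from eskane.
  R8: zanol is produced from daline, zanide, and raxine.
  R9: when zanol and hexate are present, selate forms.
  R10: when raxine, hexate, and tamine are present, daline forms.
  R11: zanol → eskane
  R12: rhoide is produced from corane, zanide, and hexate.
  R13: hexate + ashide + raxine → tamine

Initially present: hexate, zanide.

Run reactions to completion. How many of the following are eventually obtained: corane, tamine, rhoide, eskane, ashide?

3

zanide and hexate present → corane forms (R3).
corane, zanide, and hexate present → rhoide forms (R12).
rhoide and corane present → eskane forms (R2).
corane: reached.
tamine would need hexate, ashide, and raxine (R13), but ashide never forms.
rhoide: reached.
eskane: reached.
ashide would need zanol and mirol (R5), but zanol never forms.
Reached: corane, rhoide, and eskane — 3 of the 5.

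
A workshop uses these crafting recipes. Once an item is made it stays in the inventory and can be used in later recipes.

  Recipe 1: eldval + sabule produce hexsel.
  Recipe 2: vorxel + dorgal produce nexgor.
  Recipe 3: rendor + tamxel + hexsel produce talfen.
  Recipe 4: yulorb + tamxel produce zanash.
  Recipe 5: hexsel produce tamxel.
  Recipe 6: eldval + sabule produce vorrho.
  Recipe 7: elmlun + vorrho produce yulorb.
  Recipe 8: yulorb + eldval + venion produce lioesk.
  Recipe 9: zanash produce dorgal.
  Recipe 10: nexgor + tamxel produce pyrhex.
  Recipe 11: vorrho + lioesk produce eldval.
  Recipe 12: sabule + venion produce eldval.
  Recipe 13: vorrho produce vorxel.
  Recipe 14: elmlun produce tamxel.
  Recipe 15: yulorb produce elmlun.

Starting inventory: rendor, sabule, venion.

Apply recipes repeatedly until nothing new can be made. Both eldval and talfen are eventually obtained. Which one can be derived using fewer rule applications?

eldval: sabule + venion → eldval (Recipe 12). [1 rule application]
talfen: sabule + venion → eldval (Recipe 12). Using Recipe 1, eldval and sabule make hexsel. hexsel → tamxel (Recipe 5). Using Recipe 3, rendor, tamxel, and hexsel make talfen. [4 rule applications]
eldval needs fewer.

eldval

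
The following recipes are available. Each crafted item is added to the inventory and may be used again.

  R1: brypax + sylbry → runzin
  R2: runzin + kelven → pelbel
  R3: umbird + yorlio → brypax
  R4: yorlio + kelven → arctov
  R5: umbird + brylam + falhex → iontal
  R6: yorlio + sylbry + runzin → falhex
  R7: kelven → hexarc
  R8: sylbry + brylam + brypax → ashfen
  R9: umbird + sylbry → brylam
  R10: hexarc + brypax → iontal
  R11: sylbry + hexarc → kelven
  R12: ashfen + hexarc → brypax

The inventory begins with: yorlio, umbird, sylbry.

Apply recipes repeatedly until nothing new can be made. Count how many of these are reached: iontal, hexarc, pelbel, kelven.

1

Using R9, umbird and sylbry make brylam.
umbird + yorlio → brypax (R3).
Using R1, brypax and sylbry make runzin.
Using R6, yorlio, sylbry, and runzin make falhex.
umbird + brylam + falhex → iontal (R5).
iontal: reached.
hexarc would need kelven (R7), but kelven is never obtained.
pelbel would need runzin and kelven (R2), but kelven is never obtained.
kelven would need sylbry and hexarc (R11), but hexarc is never obtained.
Reached: iontal — 1 of the 4.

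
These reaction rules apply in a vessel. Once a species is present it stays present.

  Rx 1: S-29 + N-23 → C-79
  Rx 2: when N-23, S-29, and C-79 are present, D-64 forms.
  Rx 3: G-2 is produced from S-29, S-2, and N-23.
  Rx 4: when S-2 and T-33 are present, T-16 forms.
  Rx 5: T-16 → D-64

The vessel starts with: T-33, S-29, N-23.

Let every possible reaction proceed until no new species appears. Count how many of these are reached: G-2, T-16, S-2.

G-2 would need S-29, S-2, and N-23 (Rx 3), but S-2 never forms.
T-16 would need S-2 and T-33 (Rx 4), but S-2 never forms.
No rule produces S-2, and it is not given.
None of the 3 are reached.

0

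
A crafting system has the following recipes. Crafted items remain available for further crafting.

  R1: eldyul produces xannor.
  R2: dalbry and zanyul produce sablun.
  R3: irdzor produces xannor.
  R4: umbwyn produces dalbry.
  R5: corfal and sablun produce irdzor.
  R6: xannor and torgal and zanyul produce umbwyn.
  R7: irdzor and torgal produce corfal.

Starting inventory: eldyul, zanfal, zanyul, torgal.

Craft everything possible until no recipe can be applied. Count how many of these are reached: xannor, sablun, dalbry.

3

eldyul → xannor (R1).
Using R6, xannor, torgal, and zanyul make umbwyn.
umbwyn → dalbry (R4).
Using R2, dalbry and zanyul make sablun.
xannor: reached.
sablun: reached.
dalbry: reached.
All 3 are reached.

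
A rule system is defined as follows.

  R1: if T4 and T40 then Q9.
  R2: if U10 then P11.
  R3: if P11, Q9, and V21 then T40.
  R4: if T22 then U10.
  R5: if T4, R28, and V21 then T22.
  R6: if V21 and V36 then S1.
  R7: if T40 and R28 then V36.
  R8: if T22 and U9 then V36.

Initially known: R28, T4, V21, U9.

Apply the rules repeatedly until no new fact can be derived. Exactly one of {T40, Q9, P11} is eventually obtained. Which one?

From T4, R28, and V21, R5 gives T22.
T22 holds, so U10 follows (R4).
From U10, R2 gives P11.
Q9 would need T4 and T40 (R1), but T40 is never established. T40 would need P11, Q9, and V21 (R3), but Q9 is never established.

P11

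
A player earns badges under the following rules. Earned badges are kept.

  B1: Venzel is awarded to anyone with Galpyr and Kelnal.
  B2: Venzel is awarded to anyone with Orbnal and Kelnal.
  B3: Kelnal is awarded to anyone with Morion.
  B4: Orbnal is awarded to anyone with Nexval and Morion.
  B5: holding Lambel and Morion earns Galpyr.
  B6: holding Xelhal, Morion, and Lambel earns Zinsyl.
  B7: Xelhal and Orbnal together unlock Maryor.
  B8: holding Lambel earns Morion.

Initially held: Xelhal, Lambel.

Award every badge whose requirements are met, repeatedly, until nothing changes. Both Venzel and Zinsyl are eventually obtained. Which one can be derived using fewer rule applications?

Zinsyl

Zinsyl: With Lambel, Morion is earned (B8). With Xelhal, Morion, and Lambel, Zinsyl is earned (B6). [2 rule applications]
Venzel: With Lambel, Morion is earned (B8). With Lambel and Morion, Galpyr is earned (B5). With Morion, Kelnal is earned (B3). With Galpyr and Kelnal, Venzel is earned (B1). [4 rule applications]
Zinsyl needs fewer.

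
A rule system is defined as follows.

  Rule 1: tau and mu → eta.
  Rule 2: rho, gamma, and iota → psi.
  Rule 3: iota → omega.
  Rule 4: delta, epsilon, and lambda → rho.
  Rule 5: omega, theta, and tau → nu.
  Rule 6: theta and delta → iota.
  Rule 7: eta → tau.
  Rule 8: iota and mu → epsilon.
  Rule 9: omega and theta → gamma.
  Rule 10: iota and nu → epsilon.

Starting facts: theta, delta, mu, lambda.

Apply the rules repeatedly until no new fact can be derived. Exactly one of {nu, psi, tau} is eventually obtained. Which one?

psi

From theta and delta, Rule 6 gives iota.
iota holds, so omega follows (Rule 3).
iota and mu hold, so epsilon follows (Rule 8).
delta, epsilon, and lambda hold, so rho follows (Rule 4).
From omega and theta, Rule 9 gives gamma.
rho, gamma, and iota hold, so psi follows (Rule 2).
nu would need omega, theta, and tau (Rule 5), but tau is never established. tau would need eta (Rule 7), but eta is never established.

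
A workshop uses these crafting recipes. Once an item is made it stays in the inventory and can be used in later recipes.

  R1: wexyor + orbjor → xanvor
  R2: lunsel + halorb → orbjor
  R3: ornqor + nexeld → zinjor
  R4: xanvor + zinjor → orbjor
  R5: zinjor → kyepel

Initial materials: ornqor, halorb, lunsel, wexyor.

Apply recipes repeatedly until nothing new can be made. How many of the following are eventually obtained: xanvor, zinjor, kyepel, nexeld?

1

lunsel + halorb → orbjor (R2).
Using R1, wexyor and orbjor make xanvor.
xanvor: reached.
zinjor would need ornqor and nexeld (R3), but nexeld is never obtained.
kyepel would need zinjor (R5), but zinjor is never obtained.
No rule produces nexeld, and it is not given.
Reached: xanvor — 1 of the 4.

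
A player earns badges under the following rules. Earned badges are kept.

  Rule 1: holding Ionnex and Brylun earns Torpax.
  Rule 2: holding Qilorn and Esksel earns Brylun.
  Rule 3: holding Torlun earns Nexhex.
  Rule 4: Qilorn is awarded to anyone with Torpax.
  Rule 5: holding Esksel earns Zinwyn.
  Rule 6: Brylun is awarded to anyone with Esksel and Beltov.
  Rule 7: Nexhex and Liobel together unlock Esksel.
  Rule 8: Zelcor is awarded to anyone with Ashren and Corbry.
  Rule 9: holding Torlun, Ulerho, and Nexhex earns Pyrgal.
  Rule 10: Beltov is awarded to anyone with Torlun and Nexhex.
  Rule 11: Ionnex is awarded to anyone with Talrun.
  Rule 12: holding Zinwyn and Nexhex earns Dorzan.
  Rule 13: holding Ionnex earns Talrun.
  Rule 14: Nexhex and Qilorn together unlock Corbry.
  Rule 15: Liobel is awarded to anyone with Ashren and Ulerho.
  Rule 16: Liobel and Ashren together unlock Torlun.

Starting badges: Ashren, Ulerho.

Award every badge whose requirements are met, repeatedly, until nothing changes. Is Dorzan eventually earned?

With Ashren and Ulerho, Liobel is earned (Rule 15).
With Liobel and Ashren, Torlun is earned (Rule 16).
With Torlun, Nexhex is earned (Rule 3).
With Nexhex and Liobel, Esksel is earned (Rule 7).
With Esksel, Zinwyn is earned (Rule 5).
With Zinwyn and Nexhex, Dorzan is earned (Rule 12).

Yes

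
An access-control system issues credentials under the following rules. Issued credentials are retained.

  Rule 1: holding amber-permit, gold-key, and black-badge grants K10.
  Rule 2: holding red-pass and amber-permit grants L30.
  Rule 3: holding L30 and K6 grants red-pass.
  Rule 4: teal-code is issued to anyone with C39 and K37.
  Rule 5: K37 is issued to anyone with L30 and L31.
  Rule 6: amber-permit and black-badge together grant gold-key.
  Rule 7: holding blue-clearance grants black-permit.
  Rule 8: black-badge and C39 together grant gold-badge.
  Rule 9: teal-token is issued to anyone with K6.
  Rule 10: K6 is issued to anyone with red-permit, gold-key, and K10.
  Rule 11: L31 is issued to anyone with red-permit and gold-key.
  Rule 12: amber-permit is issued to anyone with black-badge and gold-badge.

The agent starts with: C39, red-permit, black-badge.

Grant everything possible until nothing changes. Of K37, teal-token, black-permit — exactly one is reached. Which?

Holding black-badge and C39 grants gold-badge (Rule 8).
Holding black-badge and gold-badge grants amber-permit (Rule 12).
Holding amber-permit and black-badge grants gold-key (Rule 6).
Holding amber-permit, gold-key, and black-badge grants K10 (Rule 1).
Holding red-permit, gold-key, and K10 grants K6 (Rule 10).
Holding K6 grants teal-token (Rule 9).
black-permit would need blue-clearance (Rule 7), but blue-clearance is never granted. K37 would need L30 and L31 (Rule 5), but L30 is never granted.

teal-token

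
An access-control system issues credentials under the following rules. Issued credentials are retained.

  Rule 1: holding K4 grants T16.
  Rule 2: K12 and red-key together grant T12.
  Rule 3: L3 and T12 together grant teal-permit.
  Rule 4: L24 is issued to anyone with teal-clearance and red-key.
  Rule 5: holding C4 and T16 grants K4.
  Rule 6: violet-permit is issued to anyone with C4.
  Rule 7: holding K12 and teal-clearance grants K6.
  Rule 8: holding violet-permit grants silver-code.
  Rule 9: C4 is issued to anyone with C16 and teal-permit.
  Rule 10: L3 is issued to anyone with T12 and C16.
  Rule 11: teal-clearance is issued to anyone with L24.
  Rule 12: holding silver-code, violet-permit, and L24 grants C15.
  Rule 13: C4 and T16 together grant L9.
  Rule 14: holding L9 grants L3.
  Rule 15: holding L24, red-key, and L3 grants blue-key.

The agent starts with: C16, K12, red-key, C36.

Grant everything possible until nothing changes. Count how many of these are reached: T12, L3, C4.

Holding K12 and red-key grants T12 (Rule 2).
Holding T12 and C16 grants L3 (Rule 10).
Holding L3 and T12 grants teal-permit (Rule 3).
Holding C16 and teal-permit grants C4 (Rule 9).
T12: reached.
L3: reached.
C4: reached.
All 3 are reached.

3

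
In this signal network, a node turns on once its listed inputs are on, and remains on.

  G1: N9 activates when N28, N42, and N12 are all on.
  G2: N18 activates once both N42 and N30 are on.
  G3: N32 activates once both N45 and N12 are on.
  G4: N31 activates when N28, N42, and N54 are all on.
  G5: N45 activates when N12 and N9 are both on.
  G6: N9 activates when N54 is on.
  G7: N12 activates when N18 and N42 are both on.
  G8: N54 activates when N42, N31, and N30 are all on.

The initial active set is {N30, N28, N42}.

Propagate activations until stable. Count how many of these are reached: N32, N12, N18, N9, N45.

5

N42 and N30 are on, so N18 activates (G2).
N18 and N42 are on, so N12 activates (G7).
G1: N28, N42, and N12 on → N9 on.
N12 and N9 are on, so N45 activates (G5).
N45 and N12 are on, so N32 activates (G3).
N32: reached.
N12: reached.
N18: reached.
N9: reached.
N45: reached.
All 5 are reached.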